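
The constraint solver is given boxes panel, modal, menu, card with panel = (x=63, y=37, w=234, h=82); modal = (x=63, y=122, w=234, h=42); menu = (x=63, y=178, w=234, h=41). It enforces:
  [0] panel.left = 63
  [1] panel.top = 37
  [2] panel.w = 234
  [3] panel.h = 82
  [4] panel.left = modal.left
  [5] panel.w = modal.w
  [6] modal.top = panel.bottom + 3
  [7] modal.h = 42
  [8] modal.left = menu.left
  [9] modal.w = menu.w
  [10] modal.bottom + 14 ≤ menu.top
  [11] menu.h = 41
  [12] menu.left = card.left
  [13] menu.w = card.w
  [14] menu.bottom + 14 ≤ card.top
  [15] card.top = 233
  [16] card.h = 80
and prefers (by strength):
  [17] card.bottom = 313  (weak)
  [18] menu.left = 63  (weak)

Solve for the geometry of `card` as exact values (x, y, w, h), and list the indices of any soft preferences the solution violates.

card = (x=63, y=233, w=234, h=80)
violated soft preferences: none

1. card.x = 63  [menu.left = card.left]
2. card.w = 234  [menu.w = card.w]
3. card.y = 233  [card.top = 233]
4. card.h = 80  [card.h = 80]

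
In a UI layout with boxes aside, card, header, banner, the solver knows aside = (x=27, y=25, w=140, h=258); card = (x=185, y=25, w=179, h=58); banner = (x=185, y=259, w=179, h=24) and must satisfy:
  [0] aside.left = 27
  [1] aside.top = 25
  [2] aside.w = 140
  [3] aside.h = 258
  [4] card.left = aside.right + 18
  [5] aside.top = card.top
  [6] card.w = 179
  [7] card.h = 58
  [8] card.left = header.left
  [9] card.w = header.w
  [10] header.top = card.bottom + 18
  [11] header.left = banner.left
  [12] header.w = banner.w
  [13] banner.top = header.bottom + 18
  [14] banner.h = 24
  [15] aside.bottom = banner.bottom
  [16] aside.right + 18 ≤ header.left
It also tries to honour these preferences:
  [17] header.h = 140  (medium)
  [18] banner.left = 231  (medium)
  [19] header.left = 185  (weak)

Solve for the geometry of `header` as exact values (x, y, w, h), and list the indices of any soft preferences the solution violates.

1. header.x = 185  [card.left = header.left]
2. header.w = 179  [card.w = header.w]
3. header.y = 101  [header.top = card.bottom + 18]
4. header.h = 140  [banner.top = header.bottom + 18]

header = (x=185, y=101, w=179, h=140)
violated soft preferences: 18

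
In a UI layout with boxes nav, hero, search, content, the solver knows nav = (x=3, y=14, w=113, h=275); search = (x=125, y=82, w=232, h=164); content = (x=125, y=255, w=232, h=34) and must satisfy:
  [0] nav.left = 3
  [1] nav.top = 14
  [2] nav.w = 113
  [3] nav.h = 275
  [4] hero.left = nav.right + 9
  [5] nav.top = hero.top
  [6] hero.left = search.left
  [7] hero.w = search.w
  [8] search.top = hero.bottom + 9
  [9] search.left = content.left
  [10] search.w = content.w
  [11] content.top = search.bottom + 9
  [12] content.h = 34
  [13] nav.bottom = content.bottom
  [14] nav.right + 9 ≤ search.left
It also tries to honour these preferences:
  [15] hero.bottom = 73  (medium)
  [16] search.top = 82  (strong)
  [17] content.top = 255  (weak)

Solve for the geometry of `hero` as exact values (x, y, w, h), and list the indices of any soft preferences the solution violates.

hero = (x=125, y=14, w=232, h=59)
violated soft preferences: none

1. hero.x = 125  [hero.left = nav.right + 9]
2. hero.y = 14  [nav.top = hero.top]
3. hero.w = 232  [hero.w = search.w]
4. hero.h = 59  [search.top = hero.bottom + 9]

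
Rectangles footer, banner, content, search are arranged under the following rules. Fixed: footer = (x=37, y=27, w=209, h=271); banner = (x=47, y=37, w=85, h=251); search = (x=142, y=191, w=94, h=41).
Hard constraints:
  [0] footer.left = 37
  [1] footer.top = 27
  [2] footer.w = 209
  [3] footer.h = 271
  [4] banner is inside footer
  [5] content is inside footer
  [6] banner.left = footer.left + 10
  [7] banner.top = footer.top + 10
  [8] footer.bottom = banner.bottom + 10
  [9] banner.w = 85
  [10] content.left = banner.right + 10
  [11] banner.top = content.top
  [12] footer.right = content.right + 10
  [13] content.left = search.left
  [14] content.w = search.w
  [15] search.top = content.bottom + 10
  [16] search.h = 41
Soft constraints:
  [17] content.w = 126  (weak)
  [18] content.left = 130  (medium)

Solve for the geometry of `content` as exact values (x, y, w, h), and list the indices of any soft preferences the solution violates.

content = (x=142, y=37, w=94, h=144)
violated soft preferences: 17, 18

1. content.x = 142  [content.left = banner.right + 10]
2. content.y = 37  [banner.top = content.top]
3. content.w = 94  [footer.right = content.right + 10]
4. content.h = 144  [search.top = content.bottom + 10]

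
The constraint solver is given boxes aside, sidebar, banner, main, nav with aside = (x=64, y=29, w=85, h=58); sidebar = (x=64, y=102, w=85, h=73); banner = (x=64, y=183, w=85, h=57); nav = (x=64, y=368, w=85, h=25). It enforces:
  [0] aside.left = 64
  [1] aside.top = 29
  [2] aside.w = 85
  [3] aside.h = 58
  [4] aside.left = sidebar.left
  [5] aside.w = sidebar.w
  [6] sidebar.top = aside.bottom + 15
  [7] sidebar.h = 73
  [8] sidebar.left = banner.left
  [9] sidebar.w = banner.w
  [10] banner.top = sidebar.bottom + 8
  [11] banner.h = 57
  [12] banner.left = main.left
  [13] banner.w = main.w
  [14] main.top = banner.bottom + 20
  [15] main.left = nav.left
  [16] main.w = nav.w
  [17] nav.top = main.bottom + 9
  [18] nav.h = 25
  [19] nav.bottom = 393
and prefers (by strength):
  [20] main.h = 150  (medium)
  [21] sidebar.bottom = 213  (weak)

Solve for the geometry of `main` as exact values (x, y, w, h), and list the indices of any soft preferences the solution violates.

1. main.x = 64  [banner.left = main.left]
2. main.w = 85  [banner.w = main.w]
3. main.y = 260  [main.top = banner.bottom + 20]
4. main.h = 99  [nav.top = main.bottom + 9]

main = (x=64, y=260, w=85, h=99)
violated soft preferences: 20, 21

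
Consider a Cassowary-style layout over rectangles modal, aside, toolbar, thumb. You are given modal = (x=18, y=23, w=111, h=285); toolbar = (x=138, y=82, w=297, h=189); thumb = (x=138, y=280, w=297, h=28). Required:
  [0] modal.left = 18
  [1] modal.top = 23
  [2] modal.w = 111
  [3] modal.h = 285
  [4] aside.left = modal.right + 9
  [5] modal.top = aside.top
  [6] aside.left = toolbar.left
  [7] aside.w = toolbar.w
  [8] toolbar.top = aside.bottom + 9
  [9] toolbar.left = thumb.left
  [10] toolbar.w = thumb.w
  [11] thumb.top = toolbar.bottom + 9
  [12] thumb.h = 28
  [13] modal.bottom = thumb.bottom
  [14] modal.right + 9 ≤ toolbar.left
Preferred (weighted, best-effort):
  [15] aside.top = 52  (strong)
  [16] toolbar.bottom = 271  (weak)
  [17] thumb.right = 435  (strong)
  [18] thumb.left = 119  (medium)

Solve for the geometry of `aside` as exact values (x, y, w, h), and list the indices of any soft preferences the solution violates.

aside = (x=138, y=23, w=297, h=50)
violated soft preferences: 15, 18

1. aside.x = 138  [aside.left = modal.right + 9]
2. aside.y = 23  [modal.top = aside.top]
3. aside.w = 297  [aside.w = toolbar.w]
4. aside.h = 50  [toolbar.top = aside.bottom + 9]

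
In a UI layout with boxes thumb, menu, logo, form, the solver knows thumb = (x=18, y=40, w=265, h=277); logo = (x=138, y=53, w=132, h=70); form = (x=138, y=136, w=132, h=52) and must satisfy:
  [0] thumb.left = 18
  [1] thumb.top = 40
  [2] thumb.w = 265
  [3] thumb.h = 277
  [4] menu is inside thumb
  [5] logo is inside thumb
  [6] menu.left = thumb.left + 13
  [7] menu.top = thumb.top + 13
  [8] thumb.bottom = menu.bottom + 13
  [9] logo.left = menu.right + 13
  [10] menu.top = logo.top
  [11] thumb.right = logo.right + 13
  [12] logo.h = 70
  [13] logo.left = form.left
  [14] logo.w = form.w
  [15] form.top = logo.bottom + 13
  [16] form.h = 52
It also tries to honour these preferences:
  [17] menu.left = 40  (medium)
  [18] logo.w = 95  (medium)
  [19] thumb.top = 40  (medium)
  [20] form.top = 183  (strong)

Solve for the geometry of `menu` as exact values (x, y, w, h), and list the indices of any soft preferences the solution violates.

1. menu.x = 31  [menu.left = thumb.left + 13]
2. menu.y = 53  [menu.top = thumb.top + 13]
3. menu.h = 251  [thumb.bottom = menu.bottom + 13]
4. menu.w = 94  [logo.left = menu.right + 13]

menu = (x=31, y=53, w=94, h=251)
violated soft preferences: 17, 18, 20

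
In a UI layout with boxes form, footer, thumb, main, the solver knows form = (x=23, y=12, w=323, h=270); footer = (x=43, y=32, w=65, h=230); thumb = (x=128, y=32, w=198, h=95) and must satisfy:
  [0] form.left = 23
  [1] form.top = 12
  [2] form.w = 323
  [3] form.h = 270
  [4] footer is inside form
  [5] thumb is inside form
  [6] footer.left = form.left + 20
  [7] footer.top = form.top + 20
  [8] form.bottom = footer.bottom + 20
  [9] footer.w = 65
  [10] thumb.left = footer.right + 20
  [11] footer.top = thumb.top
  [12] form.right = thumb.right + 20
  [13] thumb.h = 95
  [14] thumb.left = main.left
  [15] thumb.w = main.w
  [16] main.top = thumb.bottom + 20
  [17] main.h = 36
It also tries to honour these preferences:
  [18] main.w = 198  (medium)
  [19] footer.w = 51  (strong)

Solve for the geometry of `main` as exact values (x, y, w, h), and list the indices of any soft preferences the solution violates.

1. main.x = 128  [thumb.left = main.left]
2. main.w = 198  [thumb.w = main.w]
3. main.y = 147  [main.top = thumb.bottom + 20]
4. main.h = 36  [main.h = 36]

main = (x=128, y=147, w=198, h=36)
violated soft preferences: 19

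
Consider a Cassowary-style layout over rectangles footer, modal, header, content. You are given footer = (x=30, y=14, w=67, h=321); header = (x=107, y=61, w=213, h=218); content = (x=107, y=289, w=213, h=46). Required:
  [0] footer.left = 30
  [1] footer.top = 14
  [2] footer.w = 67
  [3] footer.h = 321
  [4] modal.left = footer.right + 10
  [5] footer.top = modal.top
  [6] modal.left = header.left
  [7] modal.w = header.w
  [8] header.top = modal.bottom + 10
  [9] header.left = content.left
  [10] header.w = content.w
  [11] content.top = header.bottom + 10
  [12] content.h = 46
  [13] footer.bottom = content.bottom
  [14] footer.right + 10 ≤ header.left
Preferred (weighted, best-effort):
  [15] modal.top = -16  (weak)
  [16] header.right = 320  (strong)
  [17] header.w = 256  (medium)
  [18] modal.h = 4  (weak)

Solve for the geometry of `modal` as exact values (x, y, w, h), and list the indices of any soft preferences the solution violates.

modal = (x=107, y=14, w=213, h=37)
violated soft preferences: 15, 17, 18

1. modal.x = 107  [modal.left = footer.right + 10]
2. modal.y = 14  [footer.top = modal.top]
3. modal.w = 213  [modal.w = header.w]
4. modal.h = 37  [header.top = modal.bottom + 10]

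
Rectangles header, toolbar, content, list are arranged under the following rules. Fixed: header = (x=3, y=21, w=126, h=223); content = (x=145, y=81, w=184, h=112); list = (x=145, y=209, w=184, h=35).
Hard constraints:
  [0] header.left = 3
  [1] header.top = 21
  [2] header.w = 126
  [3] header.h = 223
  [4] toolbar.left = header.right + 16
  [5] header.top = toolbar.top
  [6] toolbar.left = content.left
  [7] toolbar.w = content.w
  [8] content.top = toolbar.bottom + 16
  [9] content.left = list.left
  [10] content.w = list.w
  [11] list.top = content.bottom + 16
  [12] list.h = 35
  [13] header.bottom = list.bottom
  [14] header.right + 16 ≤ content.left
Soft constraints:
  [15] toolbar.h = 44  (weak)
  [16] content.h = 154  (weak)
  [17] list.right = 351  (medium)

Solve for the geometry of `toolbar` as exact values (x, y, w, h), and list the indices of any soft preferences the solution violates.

toolbar = (x=145, y=21, w=184, h=44)
violated soft preferences: 16, 17

1. toolbar.x = 145  [toolbar.left = header.right + 16]
2. toolbar.y = 21  [header.top = toolbar.top]
3. toolbar.w = 184  [toolbar.w = content.w]
4. toolbar.h = 44  [content.top = toolbar.bottom + 16]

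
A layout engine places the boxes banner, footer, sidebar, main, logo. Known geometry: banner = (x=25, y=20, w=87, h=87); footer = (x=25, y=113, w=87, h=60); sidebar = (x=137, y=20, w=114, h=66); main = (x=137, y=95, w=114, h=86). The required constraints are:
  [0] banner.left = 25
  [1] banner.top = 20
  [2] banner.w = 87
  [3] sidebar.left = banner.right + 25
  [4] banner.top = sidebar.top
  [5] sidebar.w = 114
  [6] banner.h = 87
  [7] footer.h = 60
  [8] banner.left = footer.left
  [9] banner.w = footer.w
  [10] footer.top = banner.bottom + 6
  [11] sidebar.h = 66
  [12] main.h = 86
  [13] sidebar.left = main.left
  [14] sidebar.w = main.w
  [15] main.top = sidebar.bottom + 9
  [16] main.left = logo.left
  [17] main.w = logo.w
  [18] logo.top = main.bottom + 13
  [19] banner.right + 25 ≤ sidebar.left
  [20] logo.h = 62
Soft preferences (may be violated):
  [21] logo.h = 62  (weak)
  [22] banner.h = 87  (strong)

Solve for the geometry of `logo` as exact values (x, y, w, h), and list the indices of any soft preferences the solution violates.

logo = (x=137, y=194, w=114, h=62)
violated soft preferences: none

1. logo.x = 137  [main.left = logo.left]
2. logo.w = 114  [main.w = logo.w]
3. logo.y = 194  [logo.top = main.bottom + 13]
4. logo.h = 62  [logo.h = 62]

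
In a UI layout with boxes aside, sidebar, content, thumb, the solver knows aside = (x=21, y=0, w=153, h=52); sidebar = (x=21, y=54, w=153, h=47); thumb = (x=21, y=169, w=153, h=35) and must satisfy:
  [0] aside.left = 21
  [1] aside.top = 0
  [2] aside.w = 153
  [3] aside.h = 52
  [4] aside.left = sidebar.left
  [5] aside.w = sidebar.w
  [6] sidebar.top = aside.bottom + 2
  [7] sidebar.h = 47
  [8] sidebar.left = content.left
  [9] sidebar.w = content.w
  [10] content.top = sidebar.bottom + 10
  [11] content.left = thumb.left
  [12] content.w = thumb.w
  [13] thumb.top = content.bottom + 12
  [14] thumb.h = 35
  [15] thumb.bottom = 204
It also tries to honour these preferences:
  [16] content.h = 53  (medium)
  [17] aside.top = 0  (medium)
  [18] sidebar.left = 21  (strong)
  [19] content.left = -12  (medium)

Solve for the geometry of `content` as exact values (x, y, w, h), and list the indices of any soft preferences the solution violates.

content = (x=21, y=111, w=153, h=46)
violated soft preferences: 16, 19

1. content.x = 21  [sidebar.left = content.left]
2. content.w = 153  [sidebar.w = content.w]
3. content.y = 111  [content.top = sidebar.bottom + 10]
4. content.h = 46  [thumb.top = content.bottom + 12]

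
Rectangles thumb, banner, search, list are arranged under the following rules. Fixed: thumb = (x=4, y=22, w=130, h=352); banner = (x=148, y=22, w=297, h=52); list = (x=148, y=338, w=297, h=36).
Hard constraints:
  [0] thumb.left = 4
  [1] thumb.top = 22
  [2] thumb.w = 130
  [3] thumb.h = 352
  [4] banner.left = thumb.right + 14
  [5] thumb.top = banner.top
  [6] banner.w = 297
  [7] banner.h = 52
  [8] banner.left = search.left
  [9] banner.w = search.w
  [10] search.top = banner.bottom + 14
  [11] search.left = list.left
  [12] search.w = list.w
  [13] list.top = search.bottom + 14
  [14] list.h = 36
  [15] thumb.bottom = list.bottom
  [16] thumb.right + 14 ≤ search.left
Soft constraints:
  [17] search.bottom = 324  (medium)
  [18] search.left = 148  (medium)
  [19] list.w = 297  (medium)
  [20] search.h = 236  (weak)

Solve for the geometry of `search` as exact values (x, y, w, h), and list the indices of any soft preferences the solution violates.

search = (x=148, y=88, w=297, h=236)
violated soft preferences: none

1. search.x = 148  [banner.left = search.left]
2. search.w = 297  [banner.w = search.w]
3. search.y = 88  [search.top = banner.bottom + 14]
4. search.h = 236  [list.top = search.bottom + 14]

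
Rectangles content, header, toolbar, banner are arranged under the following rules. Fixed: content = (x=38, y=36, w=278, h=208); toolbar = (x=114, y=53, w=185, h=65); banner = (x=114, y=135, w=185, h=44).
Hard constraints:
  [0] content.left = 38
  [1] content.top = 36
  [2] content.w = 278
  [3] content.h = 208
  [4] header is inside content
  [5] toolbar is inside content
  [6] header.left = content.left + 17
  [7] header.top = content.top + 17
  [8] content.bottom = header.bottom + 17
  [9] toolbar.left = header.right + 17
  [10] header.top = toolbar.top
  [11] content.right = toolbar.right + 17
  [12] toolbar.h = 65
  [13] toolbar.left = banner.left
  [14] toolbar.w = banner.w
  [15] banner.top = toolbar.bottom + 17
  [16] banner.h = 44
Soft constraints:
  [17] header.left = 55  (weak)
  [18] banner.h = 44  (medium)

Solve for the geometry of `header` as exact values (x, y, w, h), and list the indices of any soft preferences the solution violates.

header = (x=55, y=53, w=42, h=174)
violated soft preferences: none

1. header.x = 55  [header.left = content.left + 17]
2. header.y = 53  [header.top = content.top + 17]
3. header.h = 174  [content.bottom = header.bottom + 17]
4. header.w = 42  [toolbar.left = header.right + 17]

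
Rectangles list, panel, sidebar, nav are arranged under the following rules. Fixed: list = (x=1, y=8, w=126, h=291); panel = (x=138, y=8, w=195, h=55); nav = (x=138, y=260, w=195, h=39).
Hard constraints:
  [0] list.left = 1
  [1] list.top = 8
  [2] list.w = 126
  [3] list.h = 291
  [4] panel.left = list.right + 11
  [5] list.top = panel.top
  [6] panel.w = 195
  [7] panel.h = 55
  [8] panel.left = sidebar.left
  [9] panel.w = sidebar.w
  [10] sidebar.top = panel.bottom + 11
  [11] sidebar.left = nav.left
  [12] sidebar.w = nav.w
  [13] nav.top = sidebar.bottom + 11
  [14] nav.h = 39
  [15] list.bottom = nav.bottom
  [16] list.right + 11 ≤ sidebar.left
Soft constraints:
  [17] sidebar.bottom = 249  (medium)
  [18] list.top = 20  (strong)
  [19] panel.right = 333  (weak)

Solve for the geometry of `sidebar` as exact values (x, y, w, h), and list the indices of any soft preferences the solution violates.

sidebar = (x=138, y=74, w=195, h=175)
violated soft preferences: 18

1. sidebar.x = 138  [panel.left = sidebar.left]
2. sidebar.w = 195  [panel.w = sidebar.w]
3. sidebar.y = 74  [sidebar.top = panel.bottom + 11]
4. sidebar.h = 175  [nav.top = sidebar.bottom + 11]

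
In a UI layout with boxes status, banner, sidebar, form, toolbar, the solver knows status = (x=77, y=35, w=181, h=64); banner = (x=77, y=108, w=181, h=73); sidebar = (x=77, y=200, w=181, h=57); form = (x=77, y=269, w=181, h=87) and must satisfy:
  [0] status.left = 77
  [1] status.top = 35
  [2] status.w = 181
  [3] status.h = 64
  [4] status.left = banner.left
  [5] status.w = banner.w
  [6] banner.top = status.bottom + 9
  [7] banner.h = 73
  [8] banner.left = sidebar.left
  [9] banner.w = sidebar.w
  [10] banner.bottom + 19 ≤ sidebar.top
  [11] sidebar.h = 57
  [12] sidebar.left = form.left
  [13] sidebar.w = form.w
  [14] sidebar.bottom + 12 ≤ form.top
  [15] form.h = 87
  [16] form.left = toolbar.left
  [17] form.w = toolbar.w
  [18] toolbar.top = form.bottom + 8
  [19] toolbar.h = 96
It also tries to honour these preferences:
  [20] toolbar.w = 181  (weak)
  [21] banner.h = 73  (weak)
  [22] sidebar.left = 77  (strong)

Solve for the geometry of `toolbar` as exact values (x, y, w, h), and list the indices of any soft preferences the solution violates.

toolbar = (x=77, y=364, w=181, h=96)
violated soft preferences: none

1. toolbar.x = 77  [form.left = toolbar.left]
2. toolbar.w = 181  [form.w = toolbar.w]
3. toolbar.y = 364  [toolbar.top = form.bottom + 8]
4. toolbar.h = 96  [toolbar.h = 96]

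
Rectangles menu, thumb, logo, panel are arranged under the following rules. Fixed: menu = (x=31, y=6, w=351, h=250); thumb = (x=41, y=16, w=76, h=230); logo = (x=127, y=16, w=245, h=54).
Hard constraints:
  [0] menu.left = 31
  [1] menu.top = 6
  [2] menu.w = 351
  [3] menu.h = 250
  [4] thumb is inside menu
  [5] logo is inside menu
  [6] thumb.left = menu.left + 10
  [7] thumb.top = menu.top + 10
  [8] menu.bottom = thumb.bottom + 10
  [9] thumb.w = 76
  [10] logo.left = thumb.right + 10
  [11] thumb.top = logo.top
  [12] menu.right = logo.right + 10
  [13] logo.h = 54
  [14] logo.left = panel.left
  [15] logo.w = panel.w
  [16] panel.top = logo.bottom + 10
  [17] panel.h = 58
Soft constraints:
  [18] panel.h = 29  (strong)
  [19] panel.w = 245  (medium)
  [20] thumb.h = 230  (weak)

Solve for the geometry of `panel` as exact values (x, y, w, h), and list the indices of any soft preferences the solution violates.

panel = (x=127, y=80, w=245, h=58)
violated soft preferences: 18

1. panel.x = 127  [logo.left = panel.left]
2. panel.w = 245  [logo.w = panel.w]
3. panel.y = 80  [panel.top = logo.bottom + 10]
4. panel.h = 58  [panel.h = 58]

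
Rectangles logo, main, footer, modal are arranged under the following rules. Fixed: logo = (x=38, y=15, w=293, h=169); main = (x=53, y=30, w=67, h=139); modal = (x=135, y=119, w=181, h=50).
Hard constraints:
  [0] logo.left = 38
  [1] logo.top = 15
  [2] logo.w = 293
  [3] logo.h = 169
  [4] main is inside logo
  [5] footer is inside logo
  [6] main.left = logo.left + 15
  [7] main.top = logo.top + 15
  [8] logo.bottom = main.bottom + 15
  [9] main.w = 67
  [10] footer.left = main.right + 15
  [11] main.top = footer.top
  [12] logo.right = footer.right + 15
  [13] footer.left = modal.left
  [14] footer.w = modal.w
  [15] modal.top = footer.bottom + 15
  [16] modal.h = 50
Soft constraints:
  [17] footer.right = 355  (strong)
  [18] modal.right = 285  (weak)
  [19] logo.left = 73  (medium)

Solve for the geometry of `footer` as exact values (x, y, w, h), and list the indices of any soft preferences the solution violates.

1. footer.x = 135  [footer.left = main.right + 15]
2. footer.y = 30  [main.top = footer.top]
3. footer.w = 181  [logo.right = footer.right + 15]
4. footer.h = 74  [modal.top = footer.bottom + 15]

footer = (x=135, y=30, w=181, h=74)
violated soft preferences: 17, 18, 19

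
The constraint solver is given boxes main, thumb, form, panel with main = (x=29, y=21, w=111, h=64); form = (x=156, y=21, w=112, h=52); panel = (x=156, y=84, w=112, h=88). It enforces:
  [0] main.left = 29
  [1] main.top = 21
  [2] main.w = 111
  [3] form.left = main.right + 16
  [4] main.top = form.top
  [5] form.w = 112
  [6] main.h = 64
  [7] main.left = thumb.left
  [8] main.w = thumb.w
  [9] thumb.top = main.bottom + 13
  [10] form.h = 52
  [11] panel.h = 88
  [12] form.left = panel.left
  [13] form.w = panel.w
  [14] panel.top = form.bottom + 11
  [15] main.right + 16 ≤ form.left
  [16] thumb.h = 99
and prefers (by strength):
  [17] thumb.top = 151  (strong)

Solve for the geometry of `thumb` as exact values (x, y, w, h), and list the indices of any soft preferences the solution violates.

1. thumb.x = 29  [main.left = thumb.left]
2. thumb.w = 111  [main.w = thumb.w]
3. thumb.y = 98  [thumb.top = main.bottom + 13]
4. thumb.h = 99  [thumb.h = 99]

thumb = (x=29, y=98, w=111, h=99)
violated soft preferences: 17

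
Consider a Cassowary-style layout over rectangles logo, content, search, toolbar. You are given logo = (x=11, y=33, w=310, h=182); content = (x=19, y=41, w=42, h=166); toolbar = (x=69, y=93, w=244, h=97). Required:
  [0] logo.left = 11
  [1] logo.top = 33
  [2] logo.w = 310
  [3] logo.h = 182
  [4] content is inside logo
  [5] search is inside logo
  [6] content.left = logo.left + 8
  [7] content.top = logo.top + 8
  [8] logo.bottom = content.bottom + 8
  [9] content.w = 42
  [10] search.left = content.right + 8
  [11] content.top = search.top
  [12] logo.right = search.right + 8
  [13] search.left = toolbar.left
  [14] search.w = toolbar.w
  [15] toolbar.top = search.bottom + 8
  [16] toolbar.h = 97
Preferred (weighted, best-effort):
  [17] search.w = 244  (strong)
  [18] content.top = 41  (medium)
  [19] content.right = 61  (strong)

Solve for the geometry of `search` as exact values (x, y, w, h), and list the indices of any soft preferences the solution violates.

1. search.x = 69  [search.left = content.right + 8]
2. search.y = 41  [content.top = search.top]
3. search.w = 244  [logo.right = search.right + 8]
4. search.h = 44  [toolbar.top = search.bottom + 8]

search = (x=69, y=41, w=244, h=44)
violated soft preferences: none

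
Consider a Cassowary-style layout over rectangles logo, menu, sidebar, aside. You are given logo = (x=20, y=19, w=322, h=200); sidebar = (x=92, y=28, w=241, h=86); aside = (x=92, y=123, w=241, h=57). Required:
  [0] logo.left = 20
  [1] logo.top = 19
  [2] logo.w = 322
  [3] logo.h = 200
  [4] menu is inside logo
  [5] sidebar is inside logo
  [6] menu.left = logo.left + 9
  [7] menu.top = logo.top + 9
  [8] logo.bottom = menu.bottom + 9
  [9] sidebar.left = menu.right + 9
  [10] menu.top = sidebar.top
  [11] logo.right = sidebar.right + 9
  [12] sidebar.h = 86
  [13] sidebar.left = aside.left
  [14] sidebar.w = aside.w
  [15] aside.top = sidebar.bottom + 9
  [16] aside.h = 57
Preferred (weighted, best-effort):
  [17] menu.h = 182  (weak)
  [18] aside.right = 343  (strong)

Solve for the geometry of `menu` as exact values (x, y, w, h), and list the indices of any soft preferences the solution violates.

1. menu.x = 29  [menu.left = logo.left + 9]
2. menu.y = 28  [menu.top = logo.top + 9]
3. menu.h = 182  [logo.bottom = menu.bottom + 9]
4. menu.w = 54  [sidebar.left = menu.right + 9]

menu = (x=29, y=28, w=54, h=182)
violated soft preferences: 18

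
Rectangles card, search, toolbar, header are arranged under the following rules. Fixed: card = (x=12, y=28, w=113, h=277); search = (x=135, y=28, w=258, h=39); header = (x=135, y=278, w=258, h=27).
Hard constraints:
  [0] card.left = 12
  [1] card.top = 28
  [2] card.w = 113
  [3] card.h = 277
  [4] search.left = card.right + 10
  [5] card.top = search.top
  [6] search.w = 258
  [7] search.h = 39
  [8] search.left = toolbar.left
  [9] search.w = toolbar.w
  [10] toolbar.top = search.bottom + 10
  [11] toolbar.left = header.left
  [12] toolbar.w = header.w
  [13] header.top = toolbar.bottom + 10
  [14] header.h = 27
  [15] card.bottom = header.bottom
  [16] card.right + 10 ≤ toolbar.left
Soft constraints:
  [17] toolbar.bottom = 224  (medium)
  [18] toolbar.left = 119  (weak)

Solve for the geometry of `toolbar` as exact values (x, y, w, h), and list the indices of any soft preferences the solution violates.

1. toolbar.x = 135  [search.left = toolbar.left]
2. toolbar.w = 258  [search.w = toolbar.w]
3. toolbar.y = 77  [toolbar.top = search.bottom + 10]
4. toolbar.h = 191  [header.top = toolbar.bottom + 10]

toolbar = (x=135, y=77, w=258, h=191)
violated soft preferences: 17, 18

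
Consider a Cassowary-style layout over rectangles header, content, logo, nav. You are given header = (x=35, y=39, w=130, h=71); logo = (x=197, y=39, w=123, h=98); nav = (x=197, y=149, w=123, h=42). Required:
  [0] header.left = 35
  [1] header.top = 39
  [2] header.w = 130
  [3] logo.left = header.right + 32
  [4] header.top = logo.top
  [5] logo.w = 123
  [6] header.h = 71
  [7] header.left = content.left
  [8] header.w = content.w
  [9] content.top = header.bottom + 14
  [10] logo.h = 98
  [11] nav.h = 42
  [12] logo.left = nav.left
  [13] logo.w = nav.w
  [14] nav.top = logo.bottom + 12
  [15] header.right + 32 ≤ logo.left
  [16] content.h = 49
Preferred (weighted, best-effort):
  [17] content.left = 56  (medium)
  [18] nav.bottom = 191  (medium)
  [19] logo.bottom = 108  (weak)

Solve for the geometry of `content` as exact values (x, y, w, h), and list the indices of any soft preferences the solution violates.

1. content.x = 35  [header.left = content.left]
2. content.w = 130  [header.w = content.w]
3. content.y = 124  [content.top = header.bottom + 14]
4. content.h = 49  [content.h = 49]

content = (x=35, y=124, w=130, h=49)
violated soft preferences: 17, 19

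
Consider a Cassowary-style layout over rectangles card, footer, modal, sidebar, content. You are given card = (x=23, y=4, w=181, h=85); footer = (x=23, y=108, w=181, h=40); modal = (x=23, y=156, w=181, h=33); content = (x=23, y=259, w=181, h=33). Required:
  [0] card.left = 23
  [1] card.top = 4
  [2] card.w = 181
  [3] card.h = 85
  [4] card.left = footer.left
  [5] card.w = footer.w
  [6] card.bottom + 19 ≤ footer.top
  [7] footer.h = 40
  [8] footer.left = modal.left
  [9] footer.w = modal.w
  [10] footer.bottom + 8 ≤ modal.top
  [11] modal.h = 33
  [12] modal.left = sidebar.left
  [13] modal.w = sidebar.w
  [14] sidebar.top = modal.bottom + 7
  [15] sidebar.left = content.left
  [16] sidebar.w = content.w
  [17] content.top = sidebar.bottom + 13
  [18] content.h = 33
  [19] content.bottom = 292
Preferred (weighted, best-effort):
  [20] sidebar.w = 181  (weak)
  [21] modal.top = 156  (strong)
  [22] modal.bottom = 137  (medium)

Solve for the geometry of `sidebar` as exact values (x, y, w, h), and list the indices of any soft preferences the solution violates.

sidebar = (x=23, y=196, w=181, h=50)
violated soft preferences: 22

1. sidebar.x = 23  [modal.left = sidebar.left]
2. sidebar.w = 181  [modal.w = sidebar.w]
3. sidebar.y = 196  [sidebar.top = modal.bottom + 7]
4. sidebar.h = 50  [content.top = sidebar.bottom + 13]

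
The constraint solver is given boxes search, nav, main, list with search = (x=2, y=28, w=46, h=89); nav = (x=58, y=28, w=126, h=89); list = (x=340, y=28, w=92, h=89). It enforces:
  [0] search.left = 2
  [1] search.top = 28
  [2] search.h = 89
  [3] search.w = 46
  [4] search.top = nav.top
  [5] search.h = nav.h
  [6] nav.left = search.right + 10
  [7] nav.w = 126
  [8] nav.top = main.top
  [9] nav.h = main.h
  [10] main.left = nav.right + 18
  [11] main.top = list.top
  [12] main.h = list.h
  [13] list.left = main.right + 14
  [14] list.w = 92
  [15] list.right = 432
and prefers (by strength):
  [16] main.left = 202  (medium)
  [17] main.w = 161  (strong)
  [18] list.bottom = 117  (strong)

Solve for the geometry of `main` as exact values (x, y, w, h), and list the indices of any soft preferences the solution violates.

1. main.y = 28  [nav.top = main.top]
2. main.h = 89  [nav.h = main.h]
3. main.x = 202  [main.left = nav.right + 18]
4. main.w = 124  [list.left = main.right + 14]

main = (x=202, y=28, w=124, h=89)
violated soft preferences: 17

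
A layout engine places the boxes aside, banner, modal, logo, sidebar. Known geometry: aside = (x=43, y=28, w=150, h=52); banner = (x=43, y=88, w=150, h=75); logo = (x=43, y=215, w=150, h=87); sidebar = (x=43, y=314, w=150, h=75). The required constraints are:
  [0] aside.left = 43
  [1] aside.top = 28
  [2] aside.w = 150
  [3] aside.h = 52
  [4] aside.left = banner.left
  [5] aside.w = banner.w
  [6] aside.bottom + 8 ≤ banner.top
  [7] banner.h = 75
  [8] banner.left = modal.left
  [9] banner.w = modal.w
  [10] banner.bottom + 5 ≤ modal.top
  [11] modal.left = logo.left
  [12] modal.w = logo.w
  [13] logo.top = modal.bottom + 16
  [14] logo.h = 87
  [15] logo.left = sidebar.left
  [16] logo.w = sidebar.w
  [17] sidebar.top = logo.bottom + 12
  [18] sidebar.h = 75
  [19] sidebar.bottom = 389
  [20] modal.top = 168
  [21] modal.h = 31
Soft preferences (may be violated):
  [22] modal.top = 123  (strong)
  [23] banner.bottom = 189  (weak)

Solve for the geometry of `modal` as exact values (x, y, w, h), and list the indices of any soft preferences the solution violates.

1. modal.x = 43  [banner.left = modal.left]
2. modal.w = 150  [banner.w = modal.w]
3. modal.y = 168  [modal.top = 168]
4. modal.h = 31  [modal.h = 31]

modal = (x=43, y=168, w=150, h=31)
violated soft preferences: 22, 23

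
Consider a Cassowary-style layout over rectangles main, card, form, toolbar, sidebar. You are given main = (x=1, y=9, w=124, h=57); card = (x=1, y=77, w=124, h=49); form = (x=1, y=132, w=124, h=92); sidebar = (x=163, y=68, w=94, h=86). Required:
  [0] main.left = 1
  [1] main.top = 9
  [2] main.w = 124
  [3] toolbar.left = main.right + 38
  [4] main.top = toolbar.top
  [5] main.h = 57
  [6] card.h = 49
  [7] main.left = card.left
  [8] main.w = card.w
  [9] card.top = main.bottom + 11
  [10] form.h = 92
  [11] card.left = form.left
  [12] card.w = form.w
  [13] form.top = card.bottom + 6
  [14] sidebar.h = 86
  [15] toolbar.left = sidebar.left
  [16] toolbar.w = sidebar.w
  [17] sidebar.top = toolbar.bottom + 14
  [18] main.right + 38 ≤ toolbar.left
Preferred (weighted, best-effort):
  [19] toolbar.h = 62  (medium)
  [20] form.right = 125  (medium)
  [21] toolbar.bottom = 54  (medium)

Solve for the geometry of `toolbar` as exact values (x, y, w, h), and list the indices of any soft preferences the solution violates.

1. toolbar.x = 163  [toolbar.left = main.right + 38]
2. toolbar.y = 9  [main.top = toolbar.top]
3. toolbar.w = 94  [toolbar.w = sidebar.w]
4. toolbar.h = 45  [sidebar.top = toolbar.bottom + 14]

toolbar = (x=163, y=9, w=94, h=45)
violated soft preferences: 19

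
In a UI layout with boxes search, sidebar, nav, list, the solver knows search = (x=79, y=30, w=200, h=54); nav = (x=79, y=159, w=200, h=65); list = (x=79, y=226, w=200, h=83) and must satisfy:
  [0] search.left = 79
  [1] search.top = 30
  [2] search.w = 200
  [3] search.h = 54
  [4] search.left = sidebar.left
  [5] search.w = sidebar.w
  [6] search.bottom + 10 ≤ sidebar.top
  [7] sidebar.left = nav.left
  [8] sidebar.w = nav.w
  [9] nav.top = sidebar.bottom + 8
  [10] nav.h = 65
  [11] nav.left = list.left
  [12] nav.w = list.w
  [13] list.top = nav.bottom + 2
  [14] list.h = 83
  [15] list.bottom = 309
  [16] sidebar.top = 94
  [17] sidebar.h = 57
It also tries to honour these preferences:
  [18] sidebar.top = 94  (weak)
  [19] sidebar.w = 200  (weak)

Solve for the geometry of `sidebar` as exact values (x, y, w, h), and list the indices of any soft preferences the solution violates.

1. sidebar.x = 79  [search.left = sidebar.left]
2. sidebar.w = 200  [search.w = sidebar.w]
3. sidebar.y = 94  [sidebar.top = 94]
4. sidebar.h = 57  [sidebar.h = 57]

sidebar = (x=79, y=94, w=200, h=57)
violated soft preferences: none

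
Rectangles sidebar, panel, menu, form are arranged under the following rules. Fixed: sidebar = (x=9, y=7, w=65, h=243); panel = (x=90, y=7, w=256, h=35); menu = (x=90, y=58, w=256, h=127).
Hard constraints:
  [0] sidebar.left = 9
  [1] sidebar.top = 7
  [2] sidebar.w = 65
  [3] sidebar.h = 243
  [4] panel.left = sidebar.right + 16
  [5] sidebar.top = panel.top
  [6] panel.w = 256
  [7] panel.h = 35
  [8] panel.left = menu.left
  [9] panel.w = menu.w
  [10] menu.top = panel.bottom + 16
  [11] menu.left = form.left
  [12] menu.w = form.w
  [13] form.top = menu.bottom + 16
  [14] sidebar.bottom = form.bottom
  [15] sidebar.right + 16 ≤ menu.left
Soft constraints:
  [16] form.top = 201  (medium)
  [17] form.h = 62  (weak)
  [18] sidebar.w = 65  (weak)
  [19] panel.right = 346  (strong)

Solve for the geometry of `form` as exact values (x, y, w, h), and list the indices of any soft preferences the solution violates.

1. form.x = 90  [menu.left = form.left]
2. form.w = 256  [menu.w = form.w]
3. form.y = 201  [form.top = menu.bottom + 16]
4. form.h = 49  [sidebar.bottom = form.bottom]

form = (x=90, y=201, w=256, h=49)
violated soft preferences: 17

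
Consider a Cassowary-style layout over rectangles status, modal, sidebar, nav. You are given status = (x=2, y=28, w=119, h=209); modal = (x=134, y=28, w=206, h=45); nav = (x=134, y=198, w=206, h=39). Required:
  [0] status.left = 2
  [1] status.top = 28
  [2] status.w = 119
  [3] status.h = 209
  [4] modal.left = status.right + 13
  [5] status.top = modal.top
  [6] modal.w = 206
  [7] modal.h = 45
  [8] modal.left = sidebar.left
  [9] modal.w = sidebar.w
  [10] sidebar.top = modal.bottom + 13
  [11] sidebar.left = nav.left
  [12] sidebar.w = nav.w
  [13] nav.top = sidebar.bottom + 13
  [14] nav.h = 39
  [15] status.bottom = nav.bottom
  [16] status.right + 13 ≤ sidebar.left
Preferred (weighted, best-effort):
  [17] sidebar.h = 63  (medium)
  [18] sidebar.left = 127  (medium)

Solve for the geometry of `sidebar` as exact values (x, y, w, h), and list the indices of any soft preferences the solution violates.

sidebar = (x=134, y=86, w=206, h=99)
violated soft preferences: 17, 18

1. sidebar.x = 134  [modal.left = sidebar.left]
2. sidebar.w = 206  [modal.w = sidebar.w]
3. sidebar.y = 86  [sidebar.top = modal.bottom + 13]
4. sidebar.h = 99  [nav.top = sidebar.bottom + 13]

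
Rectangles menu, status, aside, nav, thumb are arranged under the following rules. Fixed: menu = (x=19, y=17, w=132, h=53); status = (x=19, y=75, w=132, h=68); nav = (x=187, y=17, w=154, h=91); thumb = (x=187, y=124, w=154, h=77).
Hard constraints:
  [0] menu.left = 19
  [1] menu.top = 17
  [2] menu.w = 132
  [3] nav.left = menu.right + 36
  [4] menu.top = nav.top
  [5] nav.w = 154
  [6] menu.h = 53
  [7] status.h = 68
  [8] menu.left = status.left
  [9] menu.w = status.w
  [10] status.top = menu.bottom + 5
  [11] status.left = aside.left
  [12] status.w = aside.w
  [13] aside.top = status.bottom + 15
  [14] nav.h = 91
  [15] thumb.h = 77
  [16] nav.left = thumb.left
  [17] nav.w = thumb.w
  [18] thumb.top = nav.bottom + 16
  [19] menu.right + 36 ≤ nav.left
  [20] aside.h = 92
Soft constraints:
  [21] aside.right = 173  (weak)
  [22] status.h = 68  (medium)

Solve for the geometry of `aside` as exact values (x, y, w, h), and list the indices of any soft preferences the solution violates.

aside = (x=19, y=158, w=132, h=92)
violated soft preferences: 21

1. aside.x = 19  [status.left = aside.left]
2. aside.w = 132  [status.w = aside.w]
3. aside.y = 158  [aside.top = status.bottom + 15]
4. aside.h = 92  [aside.h = 92]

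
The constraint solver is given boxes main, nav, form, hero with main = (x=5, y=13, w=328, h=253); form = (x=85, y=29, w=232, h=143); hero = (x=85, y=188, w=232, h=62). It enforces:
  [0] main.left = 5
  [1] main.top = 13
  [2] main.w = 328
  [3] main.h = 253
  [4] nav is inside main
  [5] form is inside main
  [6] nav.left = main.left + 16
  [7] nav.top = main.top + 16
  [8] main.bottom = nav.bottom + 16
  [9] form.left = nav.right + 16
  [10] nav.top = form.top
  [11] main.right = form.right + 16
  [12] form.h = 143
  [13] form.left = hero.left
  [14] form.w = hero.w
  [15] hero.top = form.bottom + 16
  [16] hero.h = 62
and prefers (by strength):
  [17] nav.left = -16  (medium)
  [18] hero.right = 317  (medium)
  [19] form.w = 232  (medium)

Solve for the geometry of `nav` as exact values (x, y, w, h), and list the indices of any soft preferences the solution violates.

nav = (x=21, y=29, w=48, h=221)
violated soft preferences: 17

1. nav.x = 21  [nav.left = main.left + 16]
2. nav.y = 29  [nav.top = main.top + 16]
3. nav.h = 221  [main.bottom = nav.bottom + 16]
4. nav.w = 48  [form.left = nav.right + 16]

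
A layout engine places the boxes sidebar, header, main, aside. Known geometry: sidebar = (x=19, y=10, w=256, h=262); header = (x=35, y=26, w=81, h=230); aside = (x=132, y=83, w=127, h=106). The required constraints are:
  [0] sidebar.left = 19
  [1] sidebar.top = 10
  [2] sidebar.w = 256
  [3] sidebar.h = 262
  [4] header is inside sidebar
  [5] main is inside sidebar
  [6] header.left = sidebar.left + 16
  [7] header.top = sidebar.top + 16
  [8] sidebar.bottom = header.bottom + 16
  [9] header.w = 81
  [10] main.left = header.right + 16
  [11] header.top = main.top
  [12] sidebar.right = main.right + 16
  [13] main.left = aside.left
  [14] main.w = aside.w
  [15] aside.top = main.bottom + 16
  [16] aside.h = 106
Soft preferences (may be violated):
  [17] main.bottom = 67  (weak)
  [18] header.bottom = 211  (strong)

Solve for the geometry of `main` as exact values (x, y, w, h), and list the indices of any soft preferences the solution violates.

main = (x=132, y=26, w=127, h=41)
violated soft preferences: 18

1. main.x = 132  [main.left = header.right + 16]
2. main.y = 26  [header.top = main.top]
3. main.w = 127  [sidebar.right = main.right + 16]
4. main.h = 41  [aside.top = main.bottom + 16]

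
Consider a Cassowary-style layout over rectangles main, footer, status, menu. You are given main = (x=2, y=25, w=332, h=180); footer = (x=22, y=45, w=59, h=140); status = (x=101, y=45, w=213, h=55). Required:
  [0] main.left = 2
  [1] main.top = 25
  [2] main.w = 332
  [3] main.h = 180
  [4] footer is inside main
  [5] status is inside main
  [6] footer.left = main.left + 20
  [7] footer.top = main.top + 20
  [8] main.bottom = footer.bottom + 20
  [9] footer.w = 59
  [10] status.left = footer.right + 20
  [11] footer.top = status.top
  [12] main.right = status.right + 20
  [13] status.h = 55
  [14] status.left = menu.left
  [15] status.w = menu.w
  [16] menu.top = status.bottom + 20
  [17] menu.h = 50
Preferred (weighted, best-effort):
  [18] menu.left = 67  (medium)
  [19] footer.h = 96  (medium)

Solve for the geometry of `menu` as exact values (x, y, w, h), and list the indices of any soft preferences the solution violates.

1. menu.x = 101  [status.left = menu.left]
2. menu.w = 213  [status.w = menu.w]
3. menu.y = 120  [menu.top = status.bottom + 20]
4. menu.h = 50  [menu.h = 50]

menu = (x=101, y=120, w=213, h=50)
violated soft preferences: 18, 19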